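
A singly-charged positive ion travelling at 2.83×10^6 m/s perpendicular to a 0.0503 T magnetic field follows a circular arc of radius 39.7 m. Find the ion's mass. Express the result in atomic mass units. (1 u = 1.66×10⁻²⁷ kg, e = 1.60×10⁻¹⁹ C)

m ≈ 68.0 u

qvB = mv²/r ⇒ m = qBr/v.
m = (1×1.60×10^-19)(0.0503)(39.7) / (2.83×10^6) = 1.13×10^-25 kg = 68.0 u.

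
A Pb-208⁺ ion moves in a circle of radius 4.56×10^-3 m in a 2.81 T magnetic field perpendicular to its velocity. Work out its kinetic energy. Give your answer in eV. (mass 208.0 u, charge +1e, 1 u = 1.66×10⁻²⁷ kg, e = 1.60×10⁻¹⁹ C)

K ≈ 38.0 eV

v = qBr/m = (1×1.60×10^-19)(2.81)(4.56×10^-3) / (3.45×10^-25) = 5940 m/s.
K = ½mv² = 0.5·(3.45×10^-25)·(5940)² = 6.09×10^-18 J = 38.0 eV.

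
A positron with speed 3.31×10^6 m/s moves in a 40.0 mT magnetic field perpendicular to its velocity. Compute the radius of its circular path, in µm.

r ≈ 471 µm

The magnetic force provides the centripetal force: qvB = mv²/r, so r = mv/(qB).
r = (9.11×10^-31 kg)(3.31×10^6 m/s) / [(1×1.60×10^-19 C)(0.0400 T)] = 4.71×10^-4 m.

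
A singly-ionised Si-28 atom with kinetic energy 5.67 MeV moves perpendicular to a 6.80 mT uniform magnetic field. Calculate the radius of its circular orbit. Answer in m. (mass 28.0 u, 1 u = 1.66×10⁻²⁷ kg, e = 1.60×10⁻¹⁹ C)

Convert the energy: K = 5.67 MeV = 9.07×10^-13 J.
v = √(2K/m) = √(2·9.07×10^-13/4.65×10^-26) = 6.25×10^6 m/s.
r = mv/(qB) = (4.65×10^-26)(6.25×10^6) / [(1×1.60×10^-19)(6.80×10^-3)] = 267 m.

r ≈ 267 m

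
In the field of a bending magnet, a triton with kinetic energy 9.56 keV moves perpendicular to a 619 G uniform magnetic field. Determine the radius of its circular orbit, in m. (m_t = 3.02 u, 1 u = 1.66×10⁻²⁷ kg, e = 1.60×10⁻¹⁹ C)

r ≈ 0.395 m

Convert the energy: K = 9.56 keV = 1.53×10^-15 J.
v = √(2K/m) = √(2·1.53×10^-15/5.01×10^-27) = 7.81×10^5 m/s.
r = mv/(qB) = (5.01×10^-27)(7.81×10^5) / [(1×1.60×10^-19)(0.0619)] = 0.395 m.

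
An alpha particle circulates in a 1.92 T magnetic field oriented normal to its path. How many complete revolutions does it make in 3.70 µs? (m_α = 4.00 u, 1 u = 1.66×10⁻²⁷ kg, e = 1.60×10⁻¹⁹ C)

T = 2πm/(qB) = 2π(6.64×10^-27) / [(2×1.60×10^-19)(1.92)] = 6.7904×10^-8 s.
N = t/T = 3.70×10^-6 / 6.7904×10^-8 ≈ 54.49, so 54 complete revolutions.

N = 54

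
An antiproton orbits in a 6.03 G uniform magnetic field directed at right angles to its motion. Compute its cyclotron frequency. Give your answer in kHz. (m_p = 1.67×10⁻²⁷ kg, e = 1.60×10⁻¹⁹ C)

f ≈ 9.19 kHz

f = qB/(2πm) = (1×1.60×10^-19)(6.03×10^-4) / [2π(1.67×10^-27)] = 9190 Hz.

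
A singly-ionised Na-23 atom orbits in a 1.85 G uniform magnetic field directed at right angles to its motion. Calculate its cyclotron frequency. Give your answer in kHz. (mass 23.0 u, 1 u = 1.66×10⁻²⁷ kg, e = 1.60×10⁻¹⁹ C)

f ≈ 0.123 kHz

f = qB/(2πm) = (1×1.60×10^-19)(1.85×10^-4) / [2π(3.82×10^-26)] = 123 Hz.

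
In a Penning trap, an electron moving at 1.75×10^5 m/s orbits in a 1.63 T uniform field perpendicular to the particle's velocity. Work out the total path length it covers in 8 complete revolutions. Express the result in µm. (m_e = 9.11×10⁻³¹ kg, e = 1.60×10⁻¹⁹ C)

L ≈ 30.7 µm

r = mv/(qB) = 6.11×10^-7 m, so one revolution covers 2πr = 3.84×10^-6 m.
In 8 revolutions: L = 8·2πr = 3.07×10^-5 m.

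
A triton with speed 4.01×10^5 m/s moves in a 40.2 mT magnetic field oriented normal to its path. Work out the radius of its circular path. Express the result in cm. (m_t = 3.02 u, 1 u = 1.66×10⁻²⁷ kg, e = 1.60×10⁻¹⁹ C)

The magnetic force provides the centripetal force: qvB = mv²/r, so r = mv/(qB).
r = (5.01×10^-27 kg)(4.01×10^5 m/s) / [(1×1.60×10^-19 C)(0.0402 T)] = 0.313 m.

r ≈ 31.3 cm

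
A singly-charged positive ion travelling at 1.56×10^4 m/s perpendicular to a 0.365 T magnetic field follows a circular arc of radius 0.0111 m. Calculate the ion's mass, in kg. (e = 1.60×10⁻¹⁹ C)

m ≈ 4.16×10^-26 kg

qvB = mv²/r ⇒ m = qBr/v.
m = (1×1.60×10^-19)(0.365)(0.0111) / (1.56×10^4) = 4.16×10^-26 kg.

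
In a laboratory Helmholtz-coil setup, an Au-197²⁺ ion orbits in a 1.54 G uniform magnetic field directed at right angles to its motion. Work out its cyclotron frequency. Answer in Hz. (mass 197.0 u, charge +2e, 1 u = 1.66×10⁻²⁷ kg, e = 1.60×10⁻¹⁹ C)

f = qB/(2πm) = (2×1.60×10^-19)(1.54×10^-4) / [2π(3.27×10^-25)] = 24.0 Hz.

f ≈ 24.0 Hz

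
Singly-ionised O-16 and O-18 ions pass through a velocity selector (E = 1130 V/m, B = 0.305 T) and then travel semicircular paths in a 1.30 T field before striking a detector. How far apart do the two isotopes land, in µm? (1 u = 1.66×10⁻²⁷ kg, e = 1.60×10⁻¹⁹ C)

Both emerge at v = E/B₁ = 3700 m/s.
r = mv/(qB₂), so r₁ = 4.731×10^-4 m and r₂ = 5.322×10^-4 m, giving Δr = 5.91×10^-5 m.
After a semicircle each ion lands a diameter 2r from the entry slit, so the separation is 2Δr = 1.18×10^-4 m.

Δd ≈ 118 µm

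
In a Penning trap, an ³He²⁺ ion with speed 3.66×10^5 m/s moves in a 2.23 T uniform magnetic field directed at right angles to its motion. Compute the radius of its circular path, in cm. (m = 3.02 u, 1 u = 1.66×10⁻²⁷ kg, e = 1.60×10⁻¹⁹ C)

The magnetic force provides the centripetal force: qvB = mv²/r, so r = mv/(qB).
r = (5.01×10^-27 kg)(3.66×10^5 m/s) / [(2×1.60×10^-19 C)(2.23 T)] = 2.57×10^-3 m.

r ≈ 0.257 cm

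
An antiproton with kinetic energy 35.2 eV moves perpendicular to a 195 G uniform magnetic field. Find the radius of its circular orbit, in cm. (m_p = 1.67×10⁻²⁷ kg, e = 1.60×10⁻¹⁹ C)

r ≈ 4.40 cm

Convert the energy: K = 35.2 eV = 5.63×10^-18 J.
v = √(2K/m) = √(2·5.63×10^-18/1.67×10^-27) = 8.21×10^4 m/s.
r = mv/(qB) = (1.67×10^-27)(8.21×10^4) / [(1×1.60×10^-19)(0.0195)] = 0.0440 m.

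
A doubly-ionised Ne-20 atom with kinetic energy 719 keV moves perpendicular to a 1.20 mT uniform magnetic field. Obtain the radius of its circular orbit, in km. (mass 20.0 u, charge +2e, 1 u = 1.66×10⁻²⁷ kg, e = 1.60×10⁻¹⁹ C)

Convert the energy: K = 719 keV = 1.15×10^-13 J.
v = √(2K/m) = √(2·1.15×10^-13/3.32×10^-26) = 2.63×10^6 m/s.
r = mv/(qB) = (3.32×10^-26)(2.63×10^6) / [(2×1.60×10^-19)(1.20×10^-3)] = 228 m.

r ≈ 0.228 km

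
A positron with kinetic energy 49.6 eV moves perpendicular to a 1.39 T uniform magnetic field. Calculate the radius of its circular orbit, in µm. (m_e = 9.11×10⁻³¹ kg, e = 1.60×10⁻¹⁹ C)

Convert the energy: K = 49.6 eV = 7.94×10^-18 J.
v = √(2K/m) = √(2·7.94×10^-18/9.11×10^-31) = 4.17×10^6 m/s.
r = mv/(qB) = (9.11×10^-31)(4.17×10^6) / [(1×1.60×10^-19)(1.39)] = 1.71×10^-5 m.

r ≈ 17.1 µm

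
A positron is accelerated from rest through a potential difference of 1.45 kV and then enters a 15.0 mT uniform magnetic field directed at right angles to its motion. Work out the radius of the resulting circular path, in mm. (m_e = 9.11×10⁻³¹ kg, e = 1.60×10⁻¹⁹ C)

r ≈ 8.57 mm

The kinetic energy gained is K = qV = (1×1.60×10^-19)(1450) = 2.32×10^-16 J.
v = √(2K/m) = 2.26×10^7 m/s.
r = mv/(qB) = (9.11×10^-31)(2.26×10^7) / [(1×1.60×10^-19)(0.0150)] = 8.57×10^-3 m.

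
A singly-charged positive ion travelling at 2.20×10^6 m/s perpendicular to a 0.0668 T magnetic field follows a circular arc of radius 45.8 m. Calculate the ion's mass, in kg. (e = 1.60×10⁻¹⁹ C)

qvB = mv²/r ⇒ m = qBr/v.
m = (1×1.60×10^-19)(0.0668)(45.8) / (2.20×10^6) = 2.23×10^-25 kg.

m ≈ 2.23×10^-25 kg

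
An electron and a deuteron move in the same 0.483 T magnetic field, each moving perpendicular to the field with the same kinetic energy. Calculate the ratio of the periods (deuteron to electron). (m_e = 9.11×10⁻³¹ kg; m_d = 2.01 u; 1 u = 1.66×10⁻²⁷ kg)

ratio ≈ 3660

T = 2πm/(qB) is independent of speed, so T₂/T₁ = (m₂/q₂)/(m₁/q₁).
T_{deuteron}/T_{electron} = (3.34×10^-27/1e) / (9.11×10^-31/1e) = 3660.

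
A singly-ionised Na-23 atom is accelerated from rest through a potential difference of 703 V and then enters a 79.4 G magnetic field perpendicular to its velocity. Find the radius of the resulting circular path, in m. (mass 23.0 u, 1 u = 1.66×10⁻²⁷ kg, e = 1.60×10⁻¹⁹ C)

The kinetic energy gained is K = qV = (1×1.60×10^-19)(703) = 1.12×10^-16 J.
v = √(2K/m) = 7.68×10^4 m/s.
r = mv/(qB) = (3.82×10^-26)(7.68×10^4) / [(1×1.60×10^-19)(7.94×10^-3)] = 2.31 m.

r ≈ 2.31 m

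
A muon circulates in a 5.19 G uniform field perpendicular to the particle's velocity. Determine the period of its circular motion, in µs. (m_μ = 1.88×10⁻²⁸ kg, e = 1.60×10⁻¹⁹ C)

The cyclotron period is independent of speed: T = 2πm/(qB).
T = 2π(1.88×10^-28) / [(1×1.60×10^-19)(5.19×10^-4)] = 1.42×10^-5 s.

T ≈ 14.2 µs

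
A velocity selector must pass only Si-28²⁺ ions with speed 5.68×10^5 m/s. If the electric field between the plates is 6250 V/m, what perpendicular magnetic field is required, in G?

qE = qvB ⇒ B = E/v = (6250) / (5.68×10^5) = 0.0110 T.

B ≈ 110 G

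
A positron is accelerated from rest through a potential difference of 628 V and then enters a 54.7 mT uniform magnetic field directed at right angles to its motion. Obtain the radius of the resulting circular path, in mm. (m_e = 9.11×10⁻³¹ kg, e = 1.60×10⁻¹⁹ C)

The kinetic energy gained is K = qV = (1×1.60×10^-19)(628) = 1.00×10^-16 J.
v = √(2K/m) = 1.49×10^7 m/s.
r = mv/(qB) = (9.11×10^-31)(1.49×10^7) / [(1×1.60×10^-19)(0.0547)] = 1.55×10^-3 m.

r ≈ 1.55 mm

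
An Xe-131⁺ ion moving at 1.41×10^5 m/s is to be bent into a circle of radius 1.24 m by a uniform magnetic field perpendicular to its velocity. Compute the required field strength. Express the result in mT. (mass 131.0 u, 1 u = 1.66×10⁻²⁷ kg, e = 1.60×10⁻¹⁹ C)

qvB = mv²/r gives B = mv/(qr).
B = (2.17×10^-25)(1.41×10^5) / [(1×1.60×10^-19)(1.24)] = 0.155 T.

B ≈ 155 mT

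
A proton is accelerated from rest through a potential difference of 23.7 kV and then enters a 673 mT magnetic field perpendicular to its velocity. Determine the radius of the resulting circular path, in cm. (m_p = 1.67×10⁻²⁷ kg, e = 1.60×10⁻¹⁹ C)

r ≈ 3.31 cm

The kinetic energy gained is K = qV = (1×1.60×10^-19)(2.37×10^4) = 3.79×10^-15 J.
v = √(2K/m) = 2.13×10^6 m/s.
r = mv/(qB) = (1.67×10^-27)(2.13×10^6) / [(1×1.60×10^-19)(0.673)] = 0.0331 m.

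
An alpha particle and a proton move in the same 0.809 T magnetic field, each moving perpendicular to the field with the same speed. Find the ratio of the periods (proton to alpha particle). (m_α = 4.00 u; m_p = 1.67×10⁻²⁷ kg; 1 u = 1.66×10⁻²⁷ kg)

T = 2πm/(qB) is independent of speed, so T₂/T₁ = (m₂/q₂)/(m₁/q₁).
T_{proton}/T_{alpha particle} = (1.67×10^-27/1e) / (6.64×10^-27/2e) = 0.503.

ratio ≈ 0.503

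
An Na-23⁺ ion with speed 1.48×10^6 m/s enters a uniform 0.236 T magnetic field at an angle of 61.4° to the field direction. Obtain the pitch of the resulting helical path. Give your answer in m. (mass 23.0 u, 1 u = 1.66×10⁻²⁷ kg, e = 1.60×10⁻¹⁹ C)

pitch ≈ 4.50 m

The velocity component along B is v∥ = v cos61.4° = 7.08×10^5 m/s.
The cyclotron period T = 2πm/(qB) = 6.35×10^-6 s is set by m, q, B alone.
Pitch = v∥·T = (7.08×10^5)(6.35×10^-6) = 4.50 m.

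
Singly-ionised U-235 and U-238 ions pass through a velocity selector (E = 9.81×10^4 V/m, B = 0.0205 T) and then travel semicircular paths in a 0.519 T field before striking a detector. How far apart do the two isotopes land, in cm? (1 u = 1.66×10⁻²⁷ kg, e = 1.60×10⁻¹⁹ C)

Δd ≈ 57.4 cm

Both emerge at v = E/B₁ = 4.79×10^6 m/s.
r = mv/(qB₂), so r₁ = 22.480 m and r₂ = 22.767 m, giving Δr = 0.287 m.
After a semicircle each ion lands a diameter 2r from the entry slit, so the separation is 2Δr = 0.574 m.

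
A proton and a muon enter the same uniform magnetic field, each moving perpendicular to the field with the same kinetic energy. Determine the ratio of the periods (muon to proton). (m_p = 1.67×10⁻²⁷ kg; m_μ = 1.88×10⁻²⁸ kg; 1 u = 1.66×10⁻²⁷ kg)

ratio ≈ 0.113

T = 2πm/(qB) is independent of speed, so T₂/T₁ = (m₂/q₂)/(m₁/q₁).
T_{muon}/T_{proton} = (1.88×10^-28/1e) / (1.67×10^-27/1e) = 0.113.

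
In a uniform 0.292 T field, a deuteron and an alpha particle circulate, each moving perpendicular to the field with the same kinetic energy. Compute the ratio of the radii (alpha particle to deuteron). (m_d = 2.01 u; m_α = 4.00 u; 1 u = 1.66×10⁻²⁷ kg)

ratio ≈ 0.705

r = √(2mK)/(qB) ⇒ at equal K, r ∝ √m/q.
r_{alpha particle}/r_{deuteron} = 0.705.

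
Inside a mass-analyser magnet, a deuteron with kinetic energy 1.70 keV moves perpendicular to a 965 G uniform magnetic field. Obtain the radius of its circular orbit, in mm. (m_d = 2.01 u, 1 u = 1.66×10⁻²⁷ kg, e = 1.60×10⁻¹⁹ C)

Convert the energy: K = 1.70 keV = 2.72×10^-16 J.
v = √(2K/m) = √(2·2.72×10^-16/3.34×10^-27) = 4.04×10^5 m/s.
r = mv/(qB) = (3.34×10^-27)(4.04×10^5) / [(1×1.60×10^-19)(0.0965)] = 0.0873 m.

r ≈ 87.3 mm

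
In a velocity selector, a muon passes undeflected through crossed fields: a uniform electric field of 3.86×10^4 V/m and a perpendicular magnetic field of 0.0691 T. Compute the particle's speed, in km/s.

v ≈ 559 km/s

For zero net force, qE = qvB, so v = E/B.
v = (3.86×10^4) / (0.0691) = 5.59×10^5 m/s.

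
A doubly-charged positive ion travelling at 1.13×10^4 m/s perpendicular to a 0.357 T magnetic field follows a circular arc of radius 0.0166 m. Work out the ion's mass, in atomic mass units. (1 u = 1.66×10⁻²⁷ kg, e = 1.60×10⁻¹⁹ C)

m ≈ 101 u

qvB = mv²/r ⇒ m = qBr/v.
m = (2×1.60×10^-19)(0.357)(0.0166) / (1.13×10^4) = 1.68×10^-25 kg = 101 u.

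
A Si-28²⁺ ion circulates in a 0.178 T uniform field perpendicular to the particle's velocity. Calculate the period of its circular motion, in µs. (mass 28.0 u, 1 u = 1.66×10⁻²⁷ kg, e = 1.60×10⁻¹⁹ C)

The cyclotron period is independent of speed: T = 2πm/(qB).
T = 2π(4.65×10^-26) / [(2×1.60×10^-19)(0.178)] = 5.13×10^-6 s.

T ≈ 5.13 µs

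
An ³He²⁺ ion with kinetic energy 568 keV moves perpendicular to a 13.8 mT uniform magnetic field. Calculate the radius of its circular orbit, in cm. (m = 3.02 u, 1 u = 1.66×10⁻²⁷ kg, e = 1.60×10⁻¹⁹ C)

Convert the energy: K = 568 keV = 9.09×10^-14 J.
v = √(2K/m) = √(2·9.09×10^-14/5.01×10^-27) = 6.02×10^6 m/s.
r = mv/(qB) = (5.01×10^-27)(6.02×10^6) / [(2×1.60×10^-19)(0.0138)] = 6.84 m.

r ≈ 684 cm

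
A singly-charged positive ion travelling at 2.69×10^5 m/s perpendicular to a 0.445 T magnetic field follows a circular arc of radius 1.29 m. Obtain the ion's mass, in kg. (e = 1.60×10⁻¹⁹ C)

m ≈ 3.41×10^-25 kg

qvB = mv²/r ⇒ m = qBr/v.
m = (1×1.60×10^-19)(0.445)(1.29) / (2.69×10^5) = 3.41×10^-25 kg.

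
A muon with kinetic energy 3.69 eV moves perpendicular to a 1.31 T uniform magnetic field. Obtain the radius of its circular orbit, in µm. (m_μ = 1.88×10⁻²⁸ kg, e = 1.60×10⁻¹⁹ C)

r ≈ 71.1 µm

Convert the energy: K = 3.69 eV = 5.90×10^-19 J.
v = √(2K/m) = √(2·5.90×10^-19/1.88×10^-28) = 7.93×10^4 m/s.
r = mv/(qB) = (1.88×10^-28)(7.93×10^4) / [(1×1.60×10^-19)(1.31)] = 7.11×10^-5 m.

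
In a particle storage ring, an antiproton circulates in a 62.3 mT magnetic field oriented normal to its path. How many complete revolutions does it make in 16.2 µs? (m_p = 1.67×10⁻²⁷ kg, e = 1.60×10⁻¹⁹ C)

N = 15

T = 2πm/(qB) = 2π(1.67×10^-27) / [(1×1.60×10^-19)(0.0623)] = 1.0527×10^-6 s.
N = t/T = 1.62×10^-5 / 1.0527×10^-6 ≈ 15.39, so 15 complete revolutions.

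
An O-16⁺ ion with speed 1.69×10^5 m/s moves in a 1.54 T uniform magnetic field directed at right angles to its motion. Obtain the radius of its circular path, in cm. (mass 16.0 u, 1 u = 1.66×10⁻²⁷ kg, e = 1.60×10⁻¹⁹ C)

r ≈ 1.82 cm

The magnetic force provides the centripetal force: qvB = mv²/r, so r = mv/(qB).
r = (2.66×10^-26 kg)(1.69×10^5 m/s) / [(1×1.60×10^-19 C)(1.54 T)] = 0.0182 m.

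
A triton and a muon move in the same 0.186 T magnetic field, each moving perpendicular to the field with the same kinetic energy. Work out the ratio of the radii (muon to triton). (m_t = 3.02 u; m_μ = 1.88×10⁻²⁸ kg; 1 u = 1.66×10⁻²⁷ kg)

ratio ≈ 0.194

r = √(2mK)/(qB) ⇒ at equal K, r ∝ √m/q.
r_{muon}/r_{triton} = 0.194.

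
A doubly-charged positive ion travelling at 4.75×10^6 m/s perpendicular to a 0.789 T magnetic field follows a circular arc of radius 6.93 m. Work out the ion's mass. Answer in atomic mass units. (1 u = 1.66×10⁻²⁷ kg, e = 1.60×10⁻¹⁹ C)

m ≈ 222 u

qvB = mv²/r ⇒ m = qBr/v.
m = (2×1.60×10^-19)(0.789)(6.93) / (4.75×10^6) = 3.68×10^-25 kg = 222 u.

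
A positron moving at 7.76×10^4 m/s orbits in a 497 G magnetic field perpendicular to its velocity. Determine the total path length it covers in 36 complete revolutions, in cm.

L ≈ 0.201 cm

r = mv/(qB) = 8.89×10^-6 m, so one revolution covers 2πr = 5.59×10^-5 m.
In 36 revolutions: L = 36·2πr = 2.01×10^-3 m.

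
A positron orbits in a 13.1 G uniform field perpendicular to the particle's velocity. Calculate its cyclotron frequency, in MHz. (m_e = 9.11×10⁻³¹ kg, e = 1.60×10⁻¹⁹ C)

f ≈ 36.6 MHz

f = qB/(2πm) = (1×1.60×10^-19)(1.31×10^-3) / [2π(9.11×10^-31)] = 3.66×10^7 Hz.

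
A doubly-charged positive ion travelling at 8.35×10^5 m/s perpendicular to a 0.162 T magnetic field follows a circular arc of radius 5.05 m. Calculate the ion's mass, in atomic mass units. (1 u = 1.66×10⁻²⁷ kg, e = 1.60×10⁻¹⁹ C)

m ≈ 189 u

qvB = mv²/r ⇒ m = qBr/v.
m = (2×1.60×10^-19)(0.162)(5.05) / (8.35×10^5) = 3.14×10^-25 kg = 189 u.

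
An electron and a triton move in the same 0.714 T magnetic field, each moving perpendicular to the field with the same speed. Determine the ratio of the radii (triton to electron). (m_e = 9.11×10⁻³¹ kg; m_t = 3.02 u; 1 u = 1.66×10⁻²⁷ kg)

ratio ≈ 5500

r = mv/(qB) ⇒ at equal v, r ∝ m/q.
r_{triton}/r_{electron} = 5500.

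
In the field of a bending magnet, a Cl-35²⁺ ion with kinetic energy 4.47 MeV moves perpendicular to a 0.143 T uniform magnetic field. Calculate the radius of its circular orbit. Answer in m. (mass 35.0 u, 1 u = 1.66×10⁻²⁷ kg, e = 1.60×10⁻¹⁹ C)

Convert the energy: K = 4.47 MeV = 7.15×10^-13 J.
v = √(2K/m) = √(2·7.15×10^-13/5.81×10^-26) = 4.96×10^6 m/s.
r = mv/(qB) = (5.81×10^-26)(4.96×10^6) / [(2×1.60×10^-19)(0.143)] = 6.30 m.

r ≈ 6.30 m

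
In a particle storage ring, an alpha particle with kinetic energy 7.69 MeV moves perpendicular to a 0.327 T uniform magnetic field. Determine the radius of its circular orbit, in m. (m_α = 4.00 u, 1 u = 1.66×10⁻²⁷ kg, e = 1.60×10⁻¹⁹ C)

r ≈ 1.22 m

Convert the energy: K = 7.69 MeV = 1.23×10^-12 J.
v = √(2K/m) = √(2·1.23×10^-12/6.64×10^-27) = 1.93×10^7 m/s.
r = mv/(qB) = (6.64×10^-27)(1.93×10^7) / [(2×1.60×10^-19)(0.327)] = 1.22 m.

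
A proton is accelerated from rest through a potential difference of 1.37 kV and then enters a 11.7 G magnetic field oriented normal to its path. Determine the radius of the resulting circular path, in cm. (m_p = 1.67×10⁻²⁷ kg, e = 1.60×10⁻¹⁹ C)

r ≈ 457 cm

The kinetic energy gained is K = qV = (1×1.60×10^-19)(1370) = 2.19×10^-16 J.
v = √(2K/m) = 5.12×10^5 m/s.
r = mv/(qB) = (1.67×10^-27)(5.12×10^5) / [(1×1.60×10^-19)(1.17×10^-3)] = 4.57 m.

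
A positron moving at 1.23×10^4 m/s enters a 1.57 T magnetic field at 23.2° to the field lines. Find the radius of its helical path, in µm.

r ≈ 0.0176 µm

Only the perpendicular component v⊥ = v sin23.2° = 4850 m/s is bent by the field.
r = m v⊥ /(qB) = (9.11×10^-31)(4850) / [(1×1.60×10^-19)(1.57)] = 1.76×10^-8 m.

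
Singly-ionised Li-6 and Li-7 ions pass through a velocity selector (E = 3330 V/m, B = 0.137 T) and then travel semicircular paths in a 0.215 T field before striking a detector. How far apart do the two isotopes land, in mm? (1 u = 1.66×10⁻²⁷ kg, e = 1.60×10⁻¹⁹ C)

Both emerge at v = E/B₁ = 2.43×10^4 m/s.
r = mv/(qB₂), so r₁ = 7.04×10^-3 m and r₂ = 8.21×10^-3 m, giving Δr = 1.17×10^-3 m.
After a semicircle each ion lands a diameter 2r from the entry slit, so the separation is 2Δr = 2.35×10^-3 m.

Δd ≈ 2.35 mm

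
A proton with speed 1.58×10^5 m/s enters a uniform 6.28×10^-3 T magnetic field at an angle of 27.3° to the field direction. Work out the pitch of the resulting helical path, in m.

pitch ≈ 1.47 m

The velocity component along B is v∥ = v cos27.3° = 1.40×10^5 m/s.
The cyclotron period T = 2πm/(qB) = 1.04×10^-5 s is set by m, q, B alone.
Pitch = v∥·T = (1.40×10^5)(1.04×10^-5) = 1.47 m.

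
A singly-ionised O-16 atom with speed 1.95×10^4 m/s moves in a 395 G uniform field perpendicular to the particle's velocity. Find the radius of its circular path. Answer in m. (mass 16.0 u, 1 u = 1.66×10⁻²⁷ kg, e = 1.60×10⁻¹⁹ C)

The magnetic force provides the centripetal force: qvB = mv²/r, so r = mv/(qB).
r = (2.66×10^-26 kg)(1.95×10^4 m/s) / [(1×1.60×10^-19 C)(0.0395 T)] = 0.0819 m.

r ≈ 0.0819 m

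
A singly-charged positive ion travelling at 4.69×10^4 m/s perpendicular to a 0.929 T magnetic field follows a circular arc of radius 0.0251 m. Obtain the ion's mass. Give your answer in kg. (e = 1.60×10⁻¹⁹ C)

m ≈ 7.95×10^-26 kg

qvB = mv²/r ⇒ m = qBr/v.
m = (1×1.60×10^-19)(0.929)(0.0251) / (4.69×10^4) = 7.95×10^-26 kg.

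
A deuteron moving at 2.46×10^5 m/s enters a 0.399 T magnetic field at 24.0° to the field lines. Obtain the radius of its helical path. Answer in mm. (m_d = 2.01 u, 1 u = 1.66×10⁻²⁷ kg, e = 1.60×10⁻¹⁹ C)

r ≈ 5.23 mm

Only the perpendicular component v⊥ = v sin24.0° = 1.00×10^5 m/s is bent by the field.
r = m v⊥ /(qB) = (3.34×10^-27)(1.00×10^5) / [(1×1.60×10^-19)(0.399)] = 5.23×10^-3 m.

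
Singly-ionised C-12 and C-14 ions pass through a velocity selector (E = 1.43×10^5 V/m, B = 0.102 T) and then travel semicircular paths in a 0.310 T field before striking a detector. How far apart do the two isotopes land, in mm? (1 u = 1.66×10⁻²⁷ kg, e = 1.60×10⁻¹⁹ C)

Both emerge at v = E/B₁ = 1.40×10^6 m/s.
r = mv/(qB₂), so r₁ = 0.5630 m and r₂ = 0.6569 m, giving Δr = 0.0938 m.
After a semicircle each ion lands a diameter 2r from the entry slit, so the separation is 2Δr = 0.188 m.

Δd ≈ 188 mm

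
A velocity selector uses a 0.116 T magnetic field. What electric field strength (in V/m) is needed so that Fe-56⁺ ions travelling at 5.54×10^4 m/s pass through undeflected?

qE = qvB ⇒ E = vB = (5.54×10^4)(0.116) = 6430 V/m.

E ≈ 6430 V/m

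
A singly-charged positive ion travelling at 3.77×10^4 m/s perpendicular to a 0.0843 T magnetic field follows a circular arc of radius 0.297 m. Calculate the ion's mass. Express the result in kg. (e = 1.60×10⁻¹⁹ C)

qvB = mv²/r ⇒ m = qBr/v.
m = (1×1.60×10^-19)(0.0843)(0.297) / (3.77×10^4) = 1.06×10^-25 kg.

m ≈ 1.06×10^-25 kg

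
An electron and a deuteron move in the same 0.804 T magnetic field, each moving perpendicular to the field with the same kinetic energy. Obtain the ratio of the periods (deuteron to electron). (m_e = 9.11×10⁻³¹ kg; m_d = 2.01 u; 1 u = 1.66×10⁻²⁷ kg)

T = 2πm/(qB) is independent of speed, so T₂/T₁ = (m₂/q₂)/(m₁/q₁).
T_{deuteron}/T_{electron} = (3.34×10^-27/1e) / (9.11×10^-31/1e) = 3660.

ratio ≈ 3660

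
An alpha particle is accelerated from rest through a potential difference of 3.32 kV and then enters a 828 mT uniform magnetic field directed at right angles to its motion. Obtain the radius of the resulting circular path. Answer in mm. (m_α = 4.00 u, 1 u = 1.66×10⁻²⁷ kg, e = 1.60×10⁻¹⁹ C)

r ≈ 14.2 mm

The kinetic energy gained is K = qV = (2×1.60×10^-19)(3320) = 1.06×10^-15 J.
v = √(2K/m) = 5.66×10^5 m/s.
r = mv/(qB) = (6.64×10^-27)(5.66×10^5) / [(2×1.60×10^-19)(0.828)] = 0.0142 m.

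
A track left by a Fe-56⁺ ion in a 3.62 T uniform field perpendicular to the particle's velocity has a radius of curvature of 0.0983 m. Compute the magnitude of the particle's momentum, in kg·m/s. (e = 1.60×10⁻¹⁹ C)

p ≈ 5.69×10^-20 kg·m/s

Since qvB = mv²/r, the momentum p = mv = qBr.
p = (1×1.60×10^-19)(3.62)(0.0983) = 5.69×10^-20 kg·m/s.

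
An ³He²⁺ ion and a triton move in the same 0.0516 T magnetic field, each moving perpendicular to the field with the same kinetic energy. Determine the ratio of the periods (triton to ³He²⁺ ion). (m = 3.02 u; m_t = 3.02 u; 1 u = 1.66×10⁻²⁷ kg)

T = 2πm/(qB) is independent of speed, so T₂/T₁ = (m₂/q₂)/(m₁/q₁).
T_{triton}/T_{³He²⁺ ion} = (5.01×10^-27/1e) / (5.01×10^-27/2e) = 2.00.

ratio ≈ 2.00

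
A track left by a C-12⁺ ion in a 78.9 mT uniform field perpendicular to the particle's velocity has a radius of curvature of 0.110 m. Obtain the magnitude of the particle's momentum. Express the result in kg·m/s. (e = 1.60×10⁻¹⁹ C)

p ≈ 1.39×10^-21 kg·m/s

Since qvB = mv²/r, the momentum p = mv = qBr.
p = (1×1.60×10^-19)(0.0789)(0.110) = 1.39×10^-21 kg·m/s.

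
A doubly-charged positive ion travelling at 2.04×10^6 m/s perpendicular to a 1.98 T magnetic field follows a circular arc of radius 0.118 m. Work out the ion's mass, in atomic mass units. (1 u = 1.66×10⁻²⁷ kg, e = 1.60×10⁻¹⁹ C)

qvB = mv²/r ⇒ m = qBr/v.
m = (2×1.60×10^-19)(1.98)(0.118) / (2.04×10^6) = 3.66×10^-26 kg = 22.1 u.

m ≈ 22.1 u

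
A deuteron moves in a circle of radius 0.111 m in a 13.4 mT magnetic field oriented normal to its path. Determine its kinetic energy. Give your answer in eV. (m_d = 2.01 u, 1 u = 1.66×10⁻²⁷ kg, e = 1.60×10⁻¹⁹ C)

K ≈ 53.0 eV

v = qBr/m = (1×1.60×10^-19)(0.0134)(0.111) / (3.34×10^-27) = 7.13×10^4 m/s.
K = ½mv² = 0.5·(3.34×10^-27)·(7.13×10^4)² = 8.49×10^-18 J = 53.0 eV.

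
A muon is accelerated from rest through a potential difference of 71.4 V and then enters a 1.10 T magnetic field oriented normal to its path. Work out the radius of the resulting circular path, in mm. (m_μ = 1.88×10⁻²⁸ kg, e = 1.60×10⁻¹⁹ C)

The kinetic energy gained is K = qV = (1×1.60×10^-19)(71.4) = 1.14×10^-17 J.
v = √(2K/m) = 3.49×10^5 m/s.
r = mv/(qB) = (1.88×10^-28)(3.49×10^5) / [(1×1.60×10^-19)(1.10)] = 3.72×10^-4 m.

r ≈ 0.372 mm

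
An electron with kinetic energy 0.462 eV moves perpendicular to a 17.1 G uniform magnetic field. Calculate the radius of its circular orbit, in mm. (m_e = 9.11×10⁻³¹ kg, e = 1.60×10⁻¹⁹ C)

Convert the energy: K = 0.462 eV = 7.39×10^-20 J.
v = √(2K/m) = √(2·7.39×10^-20/9.11×10^-31) = 4.03×10^5 m/s.
r = mv/(qB) = (9.11×10^-31)(4.03×10^5) / [(1×1.60×10^-19)(1.71×10^-3)] = 1.34×10^-3 m.

r ≈ 1.34 mm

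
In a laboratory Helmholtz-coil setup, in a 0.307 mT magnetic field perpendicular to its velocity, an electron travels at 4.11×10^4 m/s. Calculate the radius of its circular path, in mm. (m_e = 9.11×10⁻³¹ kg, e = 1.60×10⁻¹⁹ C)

r ≈ 0.762 mm

The magnetic force provides the centripetal force: qvB = mv²/r, so r = mv/(qB).
r = (9.11×10^-31 kg)(4.11×10^4 m/s) / [(1×1.60×10^-19 C)(3.07×10^-4 T)] = 7.62×10^-4 m.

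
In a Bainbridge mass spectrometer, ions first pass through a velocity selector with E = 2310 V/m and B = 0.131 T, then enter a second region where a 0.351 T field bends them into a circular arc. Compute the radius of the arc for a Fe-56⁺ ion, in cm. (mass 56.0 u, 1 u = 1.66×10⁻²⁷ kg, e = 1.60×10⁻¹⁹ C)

The selector passes v = E/B = 2310/0.131 = 1.76×10^4 m/s.
In the deflection region, r = mv/(qB₂) = (9.30×10^-26)(1.76×10^4) / [(1×1.60×10^-19)(0.351)] = 0.0292 m.

r ≈ 2.92 cm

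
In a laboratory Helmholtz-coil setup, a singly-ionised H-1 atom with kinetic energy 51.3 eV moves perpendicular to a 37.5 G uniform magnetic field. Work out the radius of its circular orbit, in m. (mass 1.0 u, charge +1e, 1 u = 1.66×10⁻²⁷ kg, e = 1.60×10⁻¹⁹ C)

Convert the energy: K = 51.3 eV = 8.21×10^-18 J.
v = √(2K/m) = √(2·8.21×10^-18/1.66×10^-27) = 9.94×10^4 m/s.
r = mv/(qB) = (1.66×10^-27)(9.94×10^4) / [(1×1.60×10^-19)(3.75×10^-3)] = 0.275 m.

r ≈ 0.275 m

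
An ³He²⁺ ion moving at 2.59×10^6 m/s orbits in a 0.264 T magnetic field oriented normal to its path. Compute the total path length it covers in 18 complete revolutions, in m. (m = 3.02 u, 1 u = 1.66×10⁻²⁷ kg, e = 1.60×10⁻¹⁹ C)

r = mv/(qB) = 0.154 m, so one revolution covers 2πr = 0.966 m.
In 18 revolutions: L = 18·2πr = 17.4 m.

L ≈ 17.4 m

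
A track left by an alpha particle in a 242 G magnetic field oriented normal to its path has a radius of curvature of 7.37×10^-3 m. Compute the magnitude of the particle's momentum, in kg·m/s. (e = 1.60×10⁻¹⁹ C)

p ≈ 5.71×10^-23 kg·m/s

Since qvB = mv²/r, the momentum p = mv = qBr.
p = (2×1.60×10^-19)(0.0242)(7.37×10^-3) = 5.71×10^-23 kg·m/s.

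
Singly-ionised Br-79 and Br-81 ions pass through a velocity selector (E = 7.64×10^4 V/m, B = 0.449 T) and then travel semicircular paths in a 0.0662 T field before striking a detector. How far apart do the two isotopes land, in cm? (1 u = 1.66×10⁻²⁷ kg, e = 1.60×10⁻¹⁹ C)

Δd ≈ 10.7 cm

Both emerge at v = E/B₁ = 1.70×10^5 m/s.
r = mv/(qB₂), so r₁ = 2.1067 m and r₂ = 2.1600 m, giving Δr = 0.0533 m.
After a semicircle each ion lands a diameter 2r from the entry slit, so the separation is 2Δr = 0.107 m.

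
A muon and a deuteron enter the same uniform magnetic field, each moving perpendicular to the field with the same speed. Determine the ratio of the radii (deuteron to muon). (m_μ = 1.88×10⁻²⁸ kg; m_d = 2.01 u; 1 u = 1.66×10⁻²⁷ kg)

r = mv/(qB) ⇒ at equal v, r ∝ m/q.
r_{deuteron}/r_{muon} = 17.7.

ratio ≈ 17.7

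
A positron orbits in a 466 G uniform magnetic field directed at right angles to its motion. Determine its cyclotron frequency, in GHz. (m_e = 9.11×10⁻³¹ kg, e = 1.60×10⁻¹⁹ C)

f = qB/(2πm) = (1×1.60×10^-19)(0.0466) / [2π(9.11×10^-31)] = 1.30×10^9 Hz.

f ≈ 1.30 GHz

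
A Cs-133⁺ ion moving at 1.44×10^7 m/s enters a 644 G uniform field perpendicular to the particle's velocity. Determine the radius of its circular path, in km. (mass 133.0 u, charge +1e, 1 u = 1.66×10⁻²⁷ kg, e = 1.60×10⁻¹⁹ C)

r ≈ 0.309 km

The magnetic force provides the centripetal force: qvB = mv²/r, so r = mv/(qB).
r = (2.21×10^-25 kg)(1.44×10^7 m/s) / [(1×1.60×10^-19 C)(0.0644 T)] = 309 m.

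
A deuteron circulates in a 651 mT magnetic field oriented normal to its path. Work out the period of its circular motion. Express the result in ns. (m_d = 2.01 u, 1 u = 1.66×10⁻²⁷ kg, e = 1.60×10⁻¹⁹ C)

T ≈ 201 ns

The cyclotron period is independent of speed: T = 2πm/(qB).
T = 2π(3.34×10^-27) / [(1×1.60×10^-19)(0.651)] = 2.01×10^-7 s.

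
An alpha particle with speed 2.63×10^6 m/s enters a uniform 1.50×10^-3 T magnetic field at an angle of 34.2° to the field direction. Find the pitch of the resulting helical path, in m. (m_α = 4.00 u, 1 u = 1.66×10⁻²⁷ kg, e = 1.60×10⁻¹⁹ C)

pitch ≈ 189 m

The velocity component along B is v∥ = v cos34.2° = 2.18×10^6 m/s.
The cyclotron period T = 2πm/(qB) = 8.69×10^-5 s is set by m, q, B alone.
Pitch = v∥·T = (2.18×10^6)(8.69×10^-5) = 189 m.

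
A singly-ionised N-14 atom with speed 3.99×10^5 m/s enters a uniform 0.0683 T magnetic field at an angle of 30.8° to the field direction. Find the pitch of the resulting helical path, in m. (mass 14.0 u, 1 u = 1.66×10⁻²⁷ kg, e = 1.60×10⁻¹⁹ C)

pitch ≈ 4.58 m

The velocity component along B is v∥ = v cos30.8° = 3.43×10^5 m/s.
The cyclotron period T = 2πm/(qB) = 1.34×10^-5 s is set by m, q, B alone.
Pitch = v∥·T = (3.43×10^5)(1.34×10^-5) = 4.58 m.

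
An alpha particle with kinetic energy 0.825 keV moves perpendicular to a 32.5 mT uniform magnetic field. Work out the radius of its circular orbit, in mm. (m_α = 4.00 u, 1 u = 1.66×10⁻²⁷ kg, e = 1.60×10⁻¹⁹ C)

Convert the energy: K = 0.825 keV = 1.32×10^-16 J.
v = √(2K/m) = √(2·1.32×10^-16/6.64×10^-27) = 1.99×10^5 m/s.
r = mv/(qB) = (6.64×10^-27)(1.99×10^5) / [(2×1.60×10^-19)(0.0325)] = 0.127 m.

r ≈ 127 mm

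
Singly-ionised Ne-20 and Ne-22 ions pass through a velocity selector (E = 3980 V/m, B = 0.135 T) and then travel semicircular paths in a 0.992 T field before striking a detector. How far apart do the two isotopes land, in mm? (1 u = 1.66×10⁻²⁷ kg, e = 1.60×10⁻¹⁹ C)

Δd ≈ 1.23 mm

Both emerge at v = E/B₁ = 2.95×10^4 m/s.
r = mv/(qB₂), so r₁ = 6.167×10^-3 m and r₂ = 6.783×10^-3 m, giving Δr = 6.17×10^-4 m.
After a semicircle each ion lands a diameter 2r from the entry slit, so the separation is 2Δr = 1.23×10^-3 m.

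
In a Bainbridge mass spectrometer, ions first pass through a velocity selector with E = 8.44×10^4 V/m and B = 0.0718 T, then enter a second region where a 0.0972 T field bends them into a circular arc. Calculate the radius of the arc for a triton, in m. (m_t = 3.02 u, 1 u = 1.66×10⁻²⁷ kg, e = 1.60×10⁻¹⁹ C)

The selector passes v = E/B = 8.44×10^4/0.0718 = 1.18×10^6 m/s.
In the deflection region, r = mv/(qB₂) = (5.01×10^-27)(1.18×10^6) / [(1×1.60×10^-19)(0.0972)] = 0.379 m.

r ≈ 0.379 m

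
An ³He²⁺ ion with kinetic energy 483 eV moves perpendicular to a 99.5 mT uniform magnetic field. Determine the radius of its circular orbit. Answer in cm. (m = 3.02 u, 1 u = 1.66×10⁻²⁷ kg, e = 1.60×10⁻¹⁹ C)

Convert the energy: K = 483 eV = 7.73×10^-17 J.
v = √(2K/m) = √(2·7.73×10^-17/5.01×10^-27) = 1.76×10^5 m/s.
r = mv/(qB) = (5.01×10^-27)(1.76×10^5) / [(2×1.60×10^-19)(0.0995)] = 0.0276 m.

r ≈ 2.76 cm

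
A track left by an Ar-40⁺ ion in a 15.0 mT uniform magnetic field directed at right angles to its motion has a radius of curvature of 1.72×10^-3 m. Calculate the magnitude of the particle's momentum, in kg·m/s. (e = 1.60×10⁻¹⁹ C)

p ≈ 4.13×10^-24 kg·m/s

Since qvB = mv²/r, the momentum p = mv = qBr.
p = (1×1.60×10^-19)(0.0150)(1.72×10^-3) = 4.13×10^-24 kg·m/s.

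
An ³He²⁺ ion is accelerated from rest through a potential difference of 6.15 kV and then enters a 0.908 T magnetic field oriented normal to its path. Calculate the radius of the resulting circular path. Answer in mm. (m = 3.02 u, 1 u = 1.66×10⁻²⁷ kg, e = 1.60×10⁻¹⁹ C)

r ≈ 15.3 mm

The kinetic energy gained is K = qV = (2×1.60×10^-19)(6150) = 1.97×10^-15 J.
v = √(2K/m) = 8.86×10^5 m/s.
r = mv/(qB) = (5.01×10^-27)(8.86×10^5) / [(2×1.60×10^-19)(0.908)] = 0.0153 m.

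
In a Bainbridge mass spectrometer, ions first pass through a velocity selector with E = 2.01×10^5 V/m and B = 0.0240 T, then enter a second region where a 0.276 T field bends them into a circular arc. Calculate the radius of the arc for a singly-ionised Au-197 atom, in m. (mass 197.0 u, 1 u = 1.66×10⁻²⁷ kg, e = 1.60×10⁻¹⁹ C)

The selector passes v = E/B = 2.01×10^5/0.0240 = 8.38×10^6 m/s.
In the deflection region, r = mv/(qB₂) = (3.27×10^-25)(8.38×10^6) / [(1×1.60×10^-19)(0.276)] = 62.0 m.

r ≈ 62.0 m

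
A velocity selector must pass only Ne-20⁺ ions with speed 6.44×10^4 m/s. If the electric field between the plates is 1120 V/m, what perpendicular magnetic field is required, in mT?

B ≈ 17.4 mT

qE = qvB ⇒ B = E/v = (1120) / (6.44×10^4) = 0.0174 T.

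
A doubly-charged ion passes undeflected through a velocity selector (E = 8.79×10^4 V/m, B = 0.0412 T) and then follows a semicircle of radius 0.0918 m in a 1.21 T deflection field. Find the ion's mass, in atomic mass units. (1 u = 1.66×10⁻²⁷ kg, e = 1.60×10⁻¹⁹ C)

m ≈ 10.0 u

v = E/B₁ = 2.13×10^6 m/s.
From r = mv/(qB₂), m = qB₂r/v = (2×1.60×10^-19)(1.21)(0.0918) / (2.13×10^6) = 1.67×10^-26 kg.
In atomic mass units: m = 1.67×10^-26 / 1.66×10^-27 = 10.0 u.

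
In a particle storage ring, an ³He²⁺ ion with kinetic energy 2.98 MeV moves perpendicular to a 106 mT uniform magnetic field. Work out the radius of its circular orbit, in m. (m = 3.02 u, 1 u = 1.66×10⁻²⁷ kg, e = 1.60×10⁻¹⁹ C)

r ≈ 2.04 m

Convert the energy: K = 2.98 MeV = 4.77×10^-13 J.
v = √(2K/m) = √(2·4.77×10^-13/5.01×10^-27) = 1.38×10^7 m/s.
r = mv/(qB) = (5.01×10^-27)(1.38×10^7) / [(2×1.60×10^-19)(0.106)] = 2.04 m.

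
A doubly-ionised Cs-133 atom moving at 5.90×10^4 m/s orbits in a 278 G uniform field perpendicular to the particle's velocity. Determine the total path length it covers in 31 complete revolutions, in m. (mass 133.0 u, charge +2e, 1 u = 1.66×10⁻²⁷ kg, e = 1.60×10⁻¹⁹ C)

L ≈ 285 m

r = mv/(qB) = 1.46 m, so one revolution covers 2πr = 9.20 m.
In 31 revolutions: L = 31·2πr = 285 m.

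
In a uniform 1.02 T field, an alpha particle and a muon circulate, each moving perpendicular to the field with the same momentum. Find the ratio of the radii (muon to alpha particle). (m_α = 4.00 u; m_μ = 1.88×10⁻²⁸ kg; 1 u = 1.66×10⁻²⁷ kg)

r = p/(qB) ⇒ at equal p, r ∝ 1/q.
r_{muon}/r_{alpha particle} = 2.00.

ratio ≈ 2.00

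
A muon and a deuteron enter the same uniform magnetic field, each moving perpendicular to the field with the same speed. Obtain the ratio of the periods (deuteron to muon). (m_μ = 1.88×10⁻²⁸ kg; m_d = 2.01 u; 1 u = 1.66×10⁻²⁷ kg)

T = 2πm/(qB) is independent of speed, so T₂/T₁ = (m₂/q₂)/(m₁/q₁).
T_{deuteron}/T_{muon} = (3.34×10^-27/1e) / (1.88×10^-28/1e) = 17.7.

ratio ≈ 17.7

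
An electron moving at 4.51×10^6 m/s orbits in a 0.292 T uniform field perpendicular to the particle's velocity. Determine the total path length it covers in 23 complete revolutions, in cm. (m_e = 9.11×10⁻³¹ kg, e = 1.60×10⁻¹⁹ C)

r = mv/(qB) = 8.79×10^-5 m, so one revolution covers 2πr = 5.53×10^-4 m.
In 23 revolutions: L = 23·2πr = 0.0127 m.

L ≈ 1.27 cm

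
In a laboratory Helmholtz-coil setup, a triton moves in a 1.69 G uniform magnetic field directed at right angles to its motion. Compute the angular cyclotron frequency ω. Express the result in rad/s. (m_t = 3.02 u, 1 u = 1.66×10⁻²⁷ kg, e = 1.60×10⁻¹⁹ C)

ω ≈ 5390 rad/s

ω = qB/m = (1×1.60×10^-19)(1.69×10^-4) / (5.01×10^-27) = 5390 rad/s.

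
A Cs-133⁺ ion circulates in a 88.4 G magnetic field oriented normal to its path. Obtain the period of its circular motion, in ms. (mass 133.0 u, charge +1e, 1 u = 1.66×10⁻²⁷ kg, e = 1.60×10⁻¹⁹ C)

The cyclotron period is independent of speed: T = 2πm/(qB).
T = 2π(2.21×10^-25) / [(1×1.60×10^-19)(8.84×10^-3)] = 9.81×10^-4 s.

T ≈ 0.981 ms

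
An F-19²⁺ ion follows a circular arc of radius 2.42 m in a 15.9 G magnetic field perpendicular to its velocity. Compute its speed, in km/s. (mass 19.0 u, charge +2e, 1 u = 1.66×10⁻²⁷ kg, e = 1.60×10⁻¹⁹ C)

From qvB = mv²/r, v = qBr/m.
v = (2×1.60×10^-19)(1.59×10^-3)(2.42) / (3.15×10^-26) = 3.90×10^4 m/s.

v ≈ 39.0 km/s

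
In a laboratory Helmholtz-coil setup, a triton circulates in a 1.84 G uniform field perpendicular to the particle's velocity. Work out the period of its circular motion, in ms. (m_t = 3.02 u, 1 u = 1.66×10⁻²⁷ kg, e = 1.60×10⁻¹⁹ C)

T ≈ 1.07 ms

The cyclotron period is independent of speed: T = 2πm/(qB).
T = 2π(5.01×10^-27) / [(1×1.60×10^-19)(1.84×10^-4)] = 1.07×10^-3 s.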